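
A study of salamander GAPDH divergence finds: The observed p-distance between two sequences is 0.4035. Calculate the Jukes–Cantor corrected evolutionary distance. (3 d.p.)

d = −(3/4) ln(1 − 4p/3) = −0.75 ln(1 − 0.538) = −0.75 ln(0.462)
  = −0.75 × (-0.772190) = 0.579143 substitutions/site.

0.579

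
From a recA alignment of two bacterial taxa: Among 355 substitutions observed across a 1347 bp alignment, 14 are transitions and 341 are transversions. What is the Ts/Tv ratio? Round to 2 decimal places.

0.04

R = 14/341 = 0.041055… ≈ 0.04 (to 2 d.p.).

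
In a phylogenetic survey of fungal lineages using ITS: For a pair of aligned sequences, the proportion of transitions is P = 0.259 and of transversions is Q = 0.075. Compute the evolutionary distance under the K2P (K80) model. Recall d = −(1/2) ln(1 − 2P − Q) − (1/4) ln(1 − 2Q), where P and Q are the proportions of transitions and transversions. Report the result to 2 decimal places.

Under the Kimura two-parameter model, d = −½ ln(1 − 2P − Q) − ¼ ln(1 − 2Q).
1 − 2P − Q = 0.407, giving −½ ln(0.407) = 0.449471.
1 − 2Q = 0.85, giving −¼ ln(0.85) = 0.040630.
d = 0.449471 + 0.040630 = 0.490101.

0.49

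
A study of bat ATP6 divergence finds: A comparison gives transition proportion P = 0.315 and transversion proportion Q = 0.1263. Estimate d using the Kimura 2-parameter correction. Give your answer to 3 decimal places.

Under the Kimura two-parameter model, d = −½ ln(1 − 2P − Q) − ¼ ln(1 − 2Q).
1 − 2P − Q = 0.2437, giving −½ ln(0.2437) = 0.705909.
1 − 2Q = 0.7474, giving −¼ ln(0.7474) = 0.072789.
d = 0.705909 + 0.072789 = 0.778698.

0.779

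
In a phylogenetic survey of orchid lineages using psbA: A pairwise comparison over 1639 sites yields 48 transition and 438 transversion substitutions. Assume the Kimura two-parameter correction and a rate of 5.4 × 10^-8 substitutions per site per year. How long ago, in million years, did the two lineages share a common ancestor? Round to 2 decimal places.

3.60

P = 48/1639 ≈ 0.029286 and Q = 438/1639 ≈ 0.267236.
Under the Kimura two-parameter model, d = −½ ln(1 − 2P − Q) − ¼ ln(1 − 2Q).
1 − 2P − Q = 0.674192, giving −½ ln(0.674192) = 0.197120.
1 − 2Q = 0.465528, giving −¼ ln(0.465528) = 0.191146.
d = 0.197120 + 0.191146 = 0.388266.
Under a molecular clock d = 2μt, so t = d/(2μ) = 0.388266 / (2 × 5.4 × 10^-8) = 3.60 million years.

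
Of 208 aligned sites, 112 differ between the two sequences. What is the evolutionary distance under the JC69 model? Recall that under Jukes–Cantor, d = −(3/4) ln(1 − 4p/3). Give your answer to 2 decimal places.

0.95

p = 112/208 ≈ 0.538462.
d = −(3/4) ln(1 − 4p/3) = −0.75 ln(1 − 0.717949) = −0.75 ln(0.282051)
  = −0.75 × (-1.265667) = 0.949250 substitutions/site.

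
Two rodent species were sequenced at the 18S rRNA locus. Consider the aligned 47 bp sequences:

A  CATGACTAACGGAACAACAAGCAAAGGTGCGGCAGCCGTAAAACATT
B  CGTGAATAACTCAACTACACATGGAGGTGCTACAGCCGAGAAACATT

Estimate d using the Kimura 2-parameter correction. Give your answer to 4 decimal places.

Of 47 sites, 7 differences are transitions and 7 are transversions, so P = 7/47 ≈ 0.148936 and Q = 7/47 ≈ 0.148936.
Under the Kimura two-parameter model, d = −½ ln(1 − 2P − Q) − ¼ ln(1 − 2Q).
1 − 2P − Q = 0.553192, giving −½ ln(0.553192) = 0.296025.
1 − 2Q = 0.702128, giving −¼ ln(0.702128) = 0.088410.
d = 0.296025 + 0.088410 = 0.384435.

0.3844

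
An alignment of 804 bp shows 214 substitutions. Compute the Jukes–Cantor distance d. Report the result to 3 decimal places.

0.329

p = 214/804 ≈ 0.266169.
d = −(3/4) ln(1 − 4p/3) = −0.75 ln(1 − 0.354892) = −0.75 ln(0.645108)
  = −0.75 × (-0.438338) = 0.328754 substitutions/site.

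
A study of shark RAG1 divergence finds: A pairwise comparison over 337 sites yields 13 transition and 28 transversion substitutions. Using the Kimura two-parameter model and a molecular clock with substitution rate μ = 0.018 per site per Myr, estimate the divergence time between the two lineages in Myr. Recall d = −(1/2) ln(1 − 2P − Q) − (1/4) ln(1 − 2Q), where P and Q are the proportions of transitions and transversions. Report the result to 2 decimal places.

P = 13/337 ≈ 0.038576 and Q = 28/337 ≈ 0.083086.
Under the Kimura two-parameter model, d = −½ ln(1 − 2P − Q) − ¼ ln(1 − 2Q).
1 − 2P − Q = 0.839762, giving −½ ln(0.839762) = 0.087318.
1 − 2Q = 0.833828, giving −¼ ln(0.833828) = 0.045432.
d = 0.087318 + 0.045432 = 0.132750.
Under a molecular clock d = 2μt, so t = d/(2μ) = 0.132750 / (2 × 0.018) = 3.69 Myr.

3.69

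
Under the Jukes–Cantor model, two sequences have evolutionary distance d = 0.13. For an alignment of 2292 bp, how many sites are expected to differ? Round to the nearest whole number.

Invert JC69: p = (3/4)(1 − e^(−4d/3)) = 0.75 × (1 − e^(-0.173333)) = 0.75 × (1 − 0.840858) = 0.119357.
Expected differing sites = pL ≈ 0.119357 × 2292 = 273.566244 ≈ 274.

274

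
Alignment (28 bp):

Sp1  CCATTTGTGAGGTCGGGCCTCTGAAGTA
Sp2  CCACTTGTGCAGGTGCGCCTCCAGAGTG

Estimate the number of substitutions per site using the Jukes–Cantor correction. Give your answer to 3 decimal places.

The sequences differ at 10 of 28 sites (4, 10, 11, 13, 14, 16, 22, 23, 24, 28), so p = 10/28 ≈ 0.357143.
d = −(3/4) ln(1 − 4p/3) = −0.75 ln(1 − 0.476191) = −0.75 ln(0.523809)
  = −0.75 × (-0.646628) = 0.484971 substitutions/site.

0.485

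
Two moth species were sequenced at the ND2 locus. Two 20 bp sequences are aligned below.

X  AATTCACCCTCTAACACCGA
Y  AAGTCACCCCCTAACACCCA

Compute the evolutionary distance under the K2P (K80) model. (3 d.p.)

0.167

Of 20 sites, 1 differences are transitions and 2 are transversions, so P = 1/20 = 0.05 and Q = 2/20 = 0.1.
Under the Kimura two-parameter model, d = −½ ln(1 − 2P − Q) − ¼ ln(1 − 2Q).
1 − 2P − Q = 0.8, giving −½ ln(0.8) = 0.111572.
1 − 2Q = 0.8, giving −¼ ln(0.8) = 0.055786.
d = 0.111572 + 0.055786 = 0.167358.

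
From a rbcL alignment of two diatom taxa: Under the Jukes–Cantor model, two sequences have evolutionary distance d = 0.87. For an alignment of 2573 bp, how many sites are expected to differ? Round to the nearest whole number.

1325

Invert JC69: p = (3/4)(1 − e^(−4d/3)) = 0.75 × (1 − e^(-1.16)) = 0.75 × (1 − 0.313486) = 0.514886.
Expected differing sites = pL ≈ 0.514886 × 2573 = 1324.801678 ≈ 1325.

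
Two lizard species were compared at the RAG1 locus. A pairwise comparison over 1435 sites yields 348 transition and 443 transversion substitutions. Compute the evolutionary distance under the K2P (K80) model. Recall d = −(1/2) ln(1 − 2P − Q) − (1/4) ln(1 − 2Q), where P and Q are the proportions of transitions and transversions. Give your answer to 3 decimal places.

1.029

P = 348/1435 ≈ 0.242509 and Q = 443/1435 ≈ 0.308711.
Under the Kimura two-parameter model, d = −½ ln(1 − 2P − Q) − ¼ ln(1 − 2Q).
1 − 2P − Q = 0.206271, giving −½ ln(0.206271) = 0.789282.
1 − 2Q = 0.382578, giving −¼ ln(0.382578) = 0.240206.
d = 0.789282 + 0.240206 = 1.029488.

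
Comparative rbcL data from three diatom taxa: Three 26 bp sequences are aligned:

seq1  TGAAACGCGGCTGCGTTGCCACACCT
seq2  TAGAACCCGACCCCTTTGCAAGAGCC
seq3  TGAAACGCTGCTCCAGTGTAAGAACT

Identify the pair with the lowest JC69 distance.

seq1 and seq3

seq1–seq2: 11/26 differ, p = 0.423, d = 0.623.
seq1–seq3: 8/26 differ, p = 0.308, d = 0.396.
seq2–seq3: 11/26 differ, p = 0.423, d = 0.623.
The smallest distance is between seq1 and seq3.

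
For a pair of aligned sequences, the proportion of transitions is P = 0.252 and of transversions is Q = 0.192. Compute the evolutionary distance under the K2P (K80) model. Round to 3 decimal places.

Under the Kimura two-parameter model, d = −½ ln(1 − 2P − Q) − ¼ ln(1 − 2Q).
1 − 2P − Q = 0.304, giving −½ ln(0.304) = 0.595364.
1 − 2Q = 0.616, giving −¼ ln(0.616) = 0.121127.
d = 0.595364 + 0.121127 = 0.716491.

0.716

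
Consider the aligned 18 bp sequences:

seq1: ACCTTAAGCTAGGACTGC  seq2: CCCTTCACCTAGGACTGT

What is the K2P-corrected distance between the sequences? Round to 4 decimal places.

0.2641

Of 18 sites, 1 differences are transitions and 3 are transversions, so P = 1/18 ≈ 0.055556 and Q = 3/18 ≈ 0.166667.
Under the Kimura two-parameter model, d = −½ ln(1 − 2P − Q) − ¼ ln(1 − 2Q).
1 − 2P − Q = 0.722221, giving −½ ln(0.722221) = 0.162712.
1 − 2Q = 0.666666, giving −¼ ln(0.666666) = 0.101367.
d = 0.162712 + 0.101367 = 0.264079.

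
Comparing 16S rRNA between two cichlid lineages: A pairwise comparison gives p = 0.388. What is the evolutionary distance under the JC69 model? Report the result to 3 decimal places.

d = −(3/4) ln(1 − 4p/3) = −0.75 ln(1 − 0.517333) = −0.75 ln(0.482667)
  = −0.75 × (-0.728428) = 0.546321 substitutions/site.

0.546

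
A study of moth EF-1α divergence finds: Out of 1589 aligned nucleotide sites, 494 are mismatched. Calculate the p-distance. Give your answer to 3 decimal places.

p = 494/1589 = 0.310887… ≈ 0.311 (to 3 d.p.).

0.311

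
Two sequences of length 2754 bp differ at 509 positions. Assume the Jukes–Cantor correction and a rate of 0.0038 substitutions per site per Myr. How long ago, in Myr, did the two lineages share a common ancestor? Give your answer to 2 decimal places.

27.92

p = 509/2754 ≈ 0.184822.
d = −(3/4) ln(1 − 4p/3) = −0.75 ln(1 − 0.246429) = −0.75 ln(0.753571)
  = −0.75 × (-0.282932) = 0.212199 substitutions/site.
Under a molecular clock d = 2μt, so t = d/(2μ) = 0.212199 / (2 × 0.0038) = 27.92 Myr.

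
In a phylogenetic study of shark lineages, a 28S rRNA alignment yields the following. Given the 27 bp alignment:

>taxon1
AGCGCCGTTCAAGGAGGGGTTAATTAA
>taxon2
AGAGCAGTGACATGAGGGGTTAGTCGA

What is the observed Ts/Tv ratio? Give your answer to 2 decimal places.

Transitions are A↔G and C↔T; transversions are all other mismatches.
Transitions: 3. Transversions: 6.
R = 3/6 = 0.50.

0.50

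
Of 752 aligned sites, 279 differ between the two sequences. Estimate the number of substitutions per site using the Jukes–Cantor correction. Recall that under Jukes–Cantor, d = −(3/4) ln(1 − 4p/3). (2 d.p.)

p = 279/752 ≈ 0.371011.
d = −(3/4) ln(1 − 4p/3) = −0.75 ln(1 − 0.494681) = −0.75 ln(0.505319)
  = −0.75 × (-0.682565) = 0.511924 substitutions/site.

0.51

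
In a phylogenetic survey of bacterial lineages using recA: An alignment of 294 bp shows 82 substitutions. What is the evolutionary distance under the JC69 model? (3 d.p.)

0.349

p = 82/294 ≈ 0.278912.
d = −(3/4) ln(1 − 4p/3) = −0.75 ln(1 − 0.371883) = −0.75 ln(0.628117)
  = −0.75 × (-0.465029) = 0.348772 substitutions/site.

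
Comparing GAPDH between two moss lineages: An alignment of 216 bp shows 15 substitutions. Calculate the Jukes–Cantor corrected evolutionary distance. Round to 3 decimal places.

0.073

p = 15/216 ≈ 0.069444.
d = −(3/4) ln(1 − 4p/3) = −0.75 ln(1 − 0.092592) = −0.75 ln(0.907408)
  = −0.75 × (-0.097163) = 0.072872 substitutions/site.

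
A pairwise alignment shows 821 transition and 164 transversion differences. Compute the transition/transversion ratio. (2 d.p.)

5.01

R = 821/164 = 5.006097… ≈ 5.01 (to 2 d.p.).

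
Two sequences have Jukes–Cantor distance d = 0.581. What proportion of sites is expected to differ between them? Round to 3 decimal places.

0.404

p = (3/4)(1 − e^(−4d/3)) = 0.75 × (1 − e^(-0.774667)) = 0.75 × (1 − 0.460857) = 0.404357.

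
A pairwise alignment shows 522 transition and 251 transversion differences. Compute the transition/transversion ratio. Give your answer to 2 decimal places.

2.08

R = 522/251 = 2.079681… ≈ 2.08 (to 2 d.p.).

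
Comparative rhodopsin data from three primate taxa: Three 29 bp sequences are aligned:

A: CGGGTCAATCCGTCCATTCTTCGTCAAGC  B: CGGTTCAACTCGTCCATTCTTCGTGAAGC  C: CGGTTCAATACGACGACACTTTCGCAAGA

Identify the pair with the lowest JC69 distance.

A and B

A–B: 4/29 differ, p = 0.138, d = 0.152.
A–C: 10/29 differ, p = 0.345, d = 0.462.
B–C: 11/29 differ, p = 0.379, d = 0.529.
The smallest distance is between A and B.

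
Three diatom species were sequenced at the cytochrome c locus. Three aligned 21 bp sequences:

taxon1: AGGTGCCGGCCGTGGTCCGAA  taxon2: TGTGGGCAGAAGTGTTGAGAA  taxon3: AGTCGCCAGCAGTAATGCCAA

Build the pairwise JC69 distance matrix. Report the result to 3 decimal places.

d(taxon1,taxon2) = 0.756, d(taxon1,taxon3) = 0.532, d(taxon2,taxon3) = 0.532

taxon1–taxon2: 10/21 sites differ → p ≈ 0.47619, d = −0.75 ln(1 − 0.63492) = 0.755729 ≈ 0.756.
taxon1–taxon3: 8/21 sites differ → p ≈ 0.380952, d = −0.75 ln(1 − 0.507936) = 0.531860 ≈ 0.532.
taxon2–taxon3: 8/21 sites differ → p ≈ 0.380952, d = −0.75 ln(1 − 0.507936) = 0.531860 ≈ 0.532.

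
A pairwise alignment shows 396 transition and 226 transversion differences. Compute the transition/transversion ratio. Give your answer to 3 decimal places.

1.752

R = 396/226 = 1.752212… ≈ 1.752 (to 3 d.p.).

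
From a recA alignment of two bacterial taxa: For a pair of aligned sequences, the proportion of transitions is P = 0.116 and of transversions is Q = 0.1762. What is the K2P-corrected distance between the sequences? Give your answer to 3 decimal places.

0.371

Under the Kimura two-parameter model, d = −½ ln(1 − 2P − Q) − ¼ ln(1 − 2Q).
1 − 2P − Q = 0.5918, giving −½ ln(0.5918) = 0.262293.
1 − 2Q = 0.6476, giving −¼ ln(0.6476) = 0.108621.
d = 0.262293 + 0.108621 = 0.370914.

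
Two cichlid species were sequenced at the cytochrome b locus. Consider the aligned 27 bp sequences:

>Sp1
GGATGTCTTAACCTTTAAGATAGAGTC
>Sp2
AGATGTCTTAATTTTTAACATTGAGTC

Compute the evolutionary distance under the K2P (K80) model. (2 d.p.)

Of 27 sites, 3 differences are transitions and 2 are transversions, so P = 3/27 ≈ 0.111111 and Q = 2/27 ≈ 0.074074.
Under the Kimura two-parameter model, d = −½ ln(1 − 2P − Q) − ¼ ln(1 − 2Q).
1 − 2P − Q = 0.703704, giving −½ ln(0.703704) = 0.175699.
1 − 2Q = 0.851852, giving −¼ ln(0.851852) = 0.040086.
d = 0.175699 + 0.040086 = 0.215785.

0.22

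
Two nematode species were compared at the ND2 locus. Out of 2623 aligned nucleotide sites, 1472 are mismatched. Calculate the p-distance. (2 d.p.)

p = 1472/2623 = 0.561189… ≈ 0.56 (to 2 d.p.).

0.56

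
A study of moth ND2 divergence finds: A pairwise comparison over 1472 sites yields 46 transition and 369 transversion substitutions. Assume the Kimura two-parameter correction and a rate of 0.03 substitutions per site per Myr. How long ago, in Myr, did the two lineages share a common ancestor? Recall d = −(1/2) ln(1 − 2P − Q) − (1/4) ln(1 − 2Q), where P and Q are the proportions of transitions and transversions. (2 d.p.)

P = 46/1472 = 0.03125 and Q = 369/1472 ≈ 0.250679.
Under the Kimura two-parameter model, d = −½ ln(1 − 2P − Q) − ¼ ln(1 − 2Q).
1 − 2P − Q = 0.686821, giving −½ ln(0.686821) = 0.187841.
1 − 2Q = 0.498642, giving −¼ ln(0.498642) = 0.173967.
d = 0.187841 + 0.173967 = 0.361808.
Under a molecular clock d = 2μt, so t = d/(2μ) = 0.361808 / (2 × 0.03) = 6.03 Myr.

6.03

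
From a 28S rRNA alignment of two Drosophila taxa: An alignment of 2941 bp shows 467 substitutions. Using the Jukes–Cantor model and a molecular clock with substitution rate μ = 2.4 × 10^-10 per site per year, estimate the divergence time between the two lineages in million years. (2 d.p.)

p = 467/2941 ≈ 0.15879.
d = −(3/4) ln(1 − 4p/3) = −0.75 ln(1 − 0.21172) = −0.75 ln(0.78828)
  = −0.75 × (-0.237902) = 0.178427 substitutions/site.
Under a molecular clock d = 2μt, so t = d/(2μ) = 0.178427 / (2 × 2.4 × 10^-10) = 371.72 million years.

371.72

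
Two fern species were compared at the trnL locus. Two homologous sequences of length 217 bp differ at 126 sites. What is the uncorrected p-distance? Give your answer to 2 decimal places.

0.58

p = 126/217 = 0.580645… ≈ 0.58 (to 2 d.p.).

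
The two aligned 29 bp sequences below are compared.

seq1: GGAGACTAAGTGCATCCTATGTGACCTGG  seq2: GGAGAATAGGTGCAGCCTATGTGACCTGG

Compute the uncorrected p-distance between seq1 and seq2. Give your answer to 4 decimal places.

0.1034

The sequences differ at 3 of 29 positions (sites 6, 9, 15).
p = 3/29 = 0.103448… ≈ 0.1034 (to 4 d.p.).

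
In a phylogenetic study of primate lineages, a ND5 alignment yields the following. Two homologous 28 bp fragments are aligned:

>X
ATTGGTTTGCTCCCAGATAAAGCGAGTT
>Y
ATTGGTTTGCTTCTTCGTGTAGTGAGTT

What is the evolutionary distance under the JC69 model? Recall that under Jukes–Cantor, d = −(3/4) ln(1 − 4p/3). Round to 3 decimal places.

The sequences differ at 8 of 28 sites (12, 14, 15, 16, 17, 19, 20, 23), so p = 8/28 ≈ 0.285714.
d = −(3/4) ln(1 − 4p/3) = −0.75 ln(1 − 0.380952) = −0.75 ln(0.619048)
  = −0.75 × (-0.479572) = 0.359679 substitutions/site.

0.360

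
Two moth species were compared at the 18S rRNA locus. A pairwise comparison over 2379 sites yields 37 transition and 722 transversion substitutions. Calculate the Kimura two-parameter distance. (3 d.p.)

0.437

P = 37/2379 ≈ 0.015553 and Q = 722/2379 ≈ 0.303489.
Under the Kimura two-parameter model, d = −½ ln(1 − 2P − Q) − ¼ ln(1 − 2Q).
1 − 2P − Q = 0.665405, giving −½ ln(0.665405) = 0.203680.
1 − 2Q = 0.393022, giving −¼ ln(0.393022) = 0.233472.
d = 0.203680 + 0.233472 = 0.437152.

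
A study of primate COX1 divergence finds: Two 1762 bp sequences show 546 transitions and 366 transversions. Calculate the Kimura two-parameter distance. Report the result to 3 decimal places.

1.013

P = 546/1762 ≈ 0.309875 and Q = 366/1762 ≈ 0.207719.
Under the Kimura two-parameter model, d = −½ ln(1 − 2P − Q) − ¼ ln(1 − 2Q).
1 − 2P − Q = 0.172531, giving −½ ln(0.172531) = 0.878589.
1 − 2Q = 0.584562, giving −¼ ln(0.584562) = 0.134223.
d = 0.878589 + 0.134223 = 1.012812.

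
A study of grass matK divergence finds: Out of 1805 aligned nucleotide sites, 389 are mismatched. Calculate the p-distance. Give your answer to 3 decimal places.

p = 389/1805 = 0.215512… ≈ 0.216 (to 3 d.p.).

0.216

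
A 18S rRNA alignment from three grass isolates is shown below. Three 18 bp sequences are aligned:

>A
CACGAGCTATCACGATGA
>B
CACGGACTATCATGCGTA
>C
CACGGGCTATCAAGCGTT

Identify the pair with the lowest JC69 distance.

B and C

A–B: 6/18 differ, p = 0.333, d = 0.441.
A–C: 6/18 differ, p = 0.333, d = 0.441.
B–C: 3/18 differ, p = 0.167, d = 0.188.
The smallest distance is between B and C.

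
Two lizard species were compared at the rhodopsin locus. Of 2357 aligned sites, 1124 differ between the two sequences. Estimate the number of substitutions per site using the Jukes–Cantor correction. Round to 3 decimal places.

p = 1124/2357 ≈ 0.476877.
d = −(3/4) ln(1 − 4p/3) = −0.75 ln(1 − 0.635836) = −0.75 ln(0.364164)
  = −0.75 × (-1.010151) = 0.757613 substitutions/site.

0.758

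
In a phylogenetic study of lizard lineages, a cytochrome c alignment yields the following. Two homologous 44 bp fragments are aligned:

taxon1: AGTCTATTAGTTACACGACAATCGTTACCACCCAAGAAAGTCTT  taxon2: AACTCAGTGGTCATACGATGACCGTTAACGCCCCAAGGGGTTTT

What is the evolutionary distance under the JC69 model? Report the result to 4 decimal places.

0.6431

The sequences differ at 19 of 44 sites, so p = 19/44 ≈ 0.431818.
d = −(3/4) ln(1 − 4p/3) = −0.75 ln(1 − 0.575757) = −0.75 ln(0.424243)
  = −0.75 × (-0.857449) = 0.643087 substitutions/site.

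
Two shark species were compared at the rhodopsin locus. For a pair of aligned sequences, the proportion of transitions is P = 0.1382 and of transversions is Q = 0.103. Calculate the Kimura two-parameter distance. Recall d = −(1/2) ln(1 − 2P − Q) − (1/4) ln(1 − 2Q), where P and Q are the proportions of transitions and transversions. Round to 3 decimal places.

Under the Kimura two-parameter model, d = −½ ln(1 − 2P − Q) − ¼ ln(1 − 2Q).
1 − 2P − Q = 0.6206, giving −½ ln(0.6206) = 0.238534.
1 − 2Q = 0.794, giving −¼ ln(0.794) = 0.057668.
d = 0.238534 + 0.057668 = 0.296202.

0.296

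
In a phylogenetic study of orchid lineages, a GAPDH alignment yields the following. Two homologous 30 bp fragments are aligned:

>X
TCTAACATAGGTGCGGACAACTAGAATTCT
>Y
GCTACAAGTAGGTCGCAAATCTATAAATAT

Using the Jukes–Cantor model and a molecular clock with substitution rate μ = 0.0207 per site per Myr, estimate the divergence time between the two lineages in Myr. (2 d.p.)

The sequences differ at 14 of 30 sites, so p = 14/30 ≈ 0.466667.
d = −(3/4) ln(1 − 4p/3) = −0.75 ln(1 − 0.622223) = −0.75 ln(0.377777)
  = −0.75 × (-0.973451) = 0.730088 substitutions/site.
Under a molecular clock d = 2μt, so t = d/(2μ) = 0.730088 / (2 × 0.0207) = 17.63 Myr.

17.63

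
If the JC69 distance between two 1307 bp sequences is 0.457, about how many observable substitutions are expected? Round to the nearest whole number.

Invert JC69: p = (3/4)(1 − e^(−4d/3)) = 0.75 × (1 − e^(-0.609333)) = 0.75 × (1 − 0.543713) = 0.342215.
Expected differing sites = pL ≈ 0.342215 × 1307 = 447.275005 ≈ 447.

447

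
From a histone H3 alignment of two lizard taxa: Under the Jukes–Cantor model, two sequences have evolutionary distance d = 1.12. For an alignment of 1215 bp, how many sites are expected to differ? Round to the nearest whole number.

Invert JC69: p = (3/4)(1 − e^(−4d/3)) = 0.75 × (1 − e^(-1.493333)) = 0.75 × (1 − 0.224623) = 0.581533.
Expected differing sites = pL ≈ 0.581533 × 1215 = 706.562595 ≈ 707.

707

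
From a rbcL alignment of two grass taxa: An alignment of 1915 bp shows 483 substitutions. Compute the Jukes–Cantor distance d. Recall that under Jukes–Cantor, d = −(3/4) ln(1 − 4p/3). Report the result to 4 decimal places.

p = 483/1915 ≈ 0.252219.
d = −(3/4) ln(1 − 4p/3) = −0.75 ln(1 − 0.336292) = −0.75 ln(0.663708)
  = −0.75 × (-0.409913) = 0.307435 substitutions/site.

0.3074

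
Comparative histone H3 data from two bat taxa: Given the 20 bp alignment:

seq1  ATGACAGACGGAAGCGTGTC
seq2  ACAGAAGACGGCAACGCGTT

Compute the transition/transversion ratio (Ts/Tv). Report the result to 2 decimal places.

Transitions are A↔G and C↔T; transversions are all other mismatches.
Transitions: 6. Transversions: 2.
R = 6/2 = 3.00.

3.00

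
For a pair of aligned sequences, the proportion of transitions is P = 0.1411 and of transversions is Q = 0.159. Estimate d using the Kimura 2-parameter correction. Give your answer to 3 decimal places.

Under the Kimura two-parameter model, d = −½ ln(1 − 2P − Q) − ¼ ln(1 − 2Q).
1 − 2P − Q = 0.5588, giving −½ ln(0.5588) = 0.290982.
1 − 2Q = 0.682, giving −¼ ln(0.682) = 0.095681.
d = 0.290982 + 0.095681 = 0.386663.

0.387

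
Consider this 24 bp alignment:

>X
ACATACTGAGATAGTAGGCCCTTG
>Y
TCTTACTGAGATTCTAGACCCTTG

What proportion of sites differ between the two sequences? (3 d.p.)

0.208

The sequences differ at 5 of 24 positions (sites 1, 3, 13, 14, 18).
p = 5/24 = 0.208333… ≈ 0.208 (to 3 d.p.).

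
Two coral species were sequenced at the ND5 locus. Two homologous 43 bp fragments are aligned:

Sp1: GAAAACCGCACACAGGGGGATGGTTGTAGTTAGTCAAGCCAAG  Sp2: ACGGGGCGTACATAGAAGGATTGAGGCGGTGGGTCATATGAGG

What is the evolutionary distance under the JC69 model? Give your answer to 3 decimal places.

The sequences differ at 22 of 43 sites, so p = 22/43 ≈ 0.511628.
d = −(3/4) ln(1 − 4p/3) = −0.75 ln(1 − 0.682171) = −0.75 ln(0.317829)
  = −0.75 × (-1.146242) = 0.859682 substitutions/site.

0.860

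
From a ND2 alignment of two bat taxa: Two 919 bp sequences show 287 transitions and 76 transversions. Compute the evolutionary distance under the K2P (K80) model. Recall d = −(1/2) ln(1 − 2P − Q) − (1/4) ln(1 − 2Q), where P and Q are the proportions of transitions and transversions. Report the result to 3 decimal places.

P = 287/919 ≈ 0.312296 and Q = 76/919 ≈ 0.082699.
Under the Kimura two-parameter model, d = −½ ln(1 − 2P − Q) − ¼ ln(1 − 2Q).
1 − 2P − Q = 0.292709, giving −½ ln(0.292709) = 0.614288.
1 − 2Q = 0.834602, giving −¼ ln(0.834602) = 0.045200.
d = 0.614288 + 0.045200 = 0.659488.

0.659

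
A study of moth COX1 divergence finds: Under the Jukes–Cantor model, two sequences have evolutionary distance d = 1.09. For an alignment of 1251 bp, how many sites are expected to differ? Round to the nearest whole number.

719

Invert JC69: p = (3/4)(1 − e^(−4d/3)) = 0.75 × (1 − e^(-1.453333)) = 0.75 × (1 − 0.233790) = 0.574658.
Expected differing sites = pL ≈ 0.574658 × 1251 = 718.897158 ≈ 719.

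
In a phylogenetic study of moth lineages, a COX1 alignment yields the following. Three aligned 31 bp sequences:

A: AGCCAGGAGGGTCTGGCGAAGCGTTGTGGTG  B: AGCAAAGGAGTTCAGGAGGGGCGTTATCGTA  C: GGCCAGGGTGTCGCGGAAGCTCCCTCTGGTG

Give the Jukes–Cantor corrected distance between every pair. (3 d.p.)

A–B: 12/31 sites differ → p ≈ 0.387097, d = −0.75 ln(1 − 0.516129) = 0.544453 ≈ 0.544.
A–C: 15/31 sites differ → p ≈ 0.483871, d = −0.75 ln(1 − 0.645161) = 0.777068 ≈ 0.777.
B–C: 15/31 sites differ → p ≈ 0.483871, d = −0.75 ln(1 − 0.645161) = 0.777068 ≈ 0.777.

d(A,B) = 0.544, d(A,C) = 0.777, d(B,C) = 0.777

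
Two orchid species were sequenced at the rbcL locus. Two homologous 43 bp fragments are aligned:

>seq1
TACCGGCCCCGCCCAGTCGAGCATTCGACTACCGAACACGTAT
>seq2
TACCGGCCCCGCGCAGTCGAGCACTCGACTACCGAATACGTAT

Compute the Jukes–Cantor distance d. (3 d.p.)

0.073

The sequences differ at 3 of 43 sites (13, 24, 37), so p = 3/43 ≈ 0.069767.
d = −(3/4) ln(1 − 4p/3) = −0.75 ln(1 − 0.093023) = −0.75 ln(0.906977)
  = −0.75 × (-0.097638) = 0.073229 substitutions/site.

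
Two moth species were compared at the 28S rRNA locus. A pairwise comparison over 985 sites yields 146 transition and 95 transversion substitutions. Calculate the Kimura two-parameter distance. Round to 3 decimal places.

P = 146/985 ≈ 0.148223 and Q = 95/985 ≈ 0.096447.
Under the Kimura two-parameter model, d = −½ ln(1 − 2P − Q) − ¼ ln(1 − 2Q).
1 − 2P − Q = 0.607107, giving −½ ln(0.607107) = 0.249525.
1 − 2Q = 0.807106, giving −¼ ln(0.807106) = 0.053575.
d = 0.249525 + 0.053575 = 0.303100.

0.303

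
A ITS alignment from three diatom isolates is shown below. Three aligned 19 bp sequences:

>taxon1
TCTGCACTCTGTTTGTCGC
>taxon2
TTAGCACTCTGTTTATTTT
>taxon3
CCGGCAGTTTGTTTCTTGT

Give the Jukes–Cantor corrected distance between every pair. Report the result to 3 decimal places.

taxon1–taxon2: 6/19 sites differ → p ≈ 0.315789, d = −0.75 ln(1 − 0.421052) = 0.409907 ≈ 0.410.
taxon1–taxon3: 7/19 sites differ → p ≈ 0.368421, d = −0.75 ln(1 − 0.491228) = 0.506816 ≈ 0.507.
taxon2–taxon3: 7/19 sites differ → p ≈ 0.368421, d = −0.75 ln(1 − 0.491228) = 0.506816 ≈ 0.507.

d(taxon1,taxon2) = 0.410, d(taxon1,taxon3) = 0.507, d(taxon2,taxon3) = 0.507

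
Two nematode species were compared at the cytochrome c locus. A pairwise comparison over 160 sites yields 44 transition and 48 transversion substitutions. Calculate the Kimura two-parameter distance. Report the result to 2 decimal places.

1.18

P = 44/160 = 0.275 and Q = 48/160 = 0.3.
Under the Kimura two-parameter model, d = −½ ln(1 − 2P − Q) − ¼ ln(1 − 2Q).
1 − 2P − Q = 0.15, giving −½ ln(0.15) = 0.948560.
1 − 2Q = 0.4, giving −¼ ln(0.4) = 0.229073.
d = 0.948560 + 0.229073 = 1.177633.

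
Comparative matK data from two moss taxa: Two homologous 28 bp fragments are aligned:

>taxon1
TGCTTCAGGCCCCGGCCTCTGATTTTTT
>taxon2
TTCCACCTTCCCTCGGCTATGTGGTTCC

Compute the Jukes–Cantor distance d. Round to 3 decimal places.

0.940

The sequences differ at 15 of 28 sites, so p = 15/28 ≈ 0.535714.
d = −(3/4) ln(1 − 4p/3) = −0.75 ln(1 − 0.714285) = −0.75 ln(0.285715)
  = −0.75 × (-1.252760) = 0.939570 substitutions/site.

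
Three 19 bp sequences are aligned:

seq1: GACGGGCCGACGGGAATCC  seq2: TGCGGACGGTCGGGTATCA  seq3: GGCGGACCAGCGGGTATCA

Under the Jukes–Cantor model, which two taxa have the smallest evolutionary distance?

seq2 and seq3

seq1–seq2: 7/19 differ, p = 0.368, d = 0.507.
seq1–seq3: 6/19 differ, p = 0.316, d = 0.410.
seq2–seq3: 4/19 differ, p = 0.211, d = 0.247.
The smallest distance is between seq2 and seq3.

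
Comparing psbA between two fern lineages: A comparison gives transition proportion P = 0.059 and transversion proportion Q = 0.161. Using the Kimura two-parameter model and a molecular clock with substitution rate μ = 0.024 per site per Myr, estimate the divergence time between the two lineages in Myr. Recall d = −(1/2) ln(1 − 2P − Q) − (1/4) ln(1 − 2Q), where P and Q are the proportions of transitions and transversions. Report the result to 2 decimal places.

Under the Kimura two-parameter model, d = −½ ln(1 − 2P − Q) − ¼ ln(1 − 2Q).
1 − 2P − Q = 0.721, giving −½ ln(0.721) = 0.163558.
1 − 2Q = 0.678, giving −¼ ln(0.678) = 0.097152.
d = 0.163558 + 0.097152 = 0.260710.
Under a molecular clock d = 2μt, so t = d/(2μ) = 0.260710 / (2 × 0.024) = 5.43 Myr.

5.43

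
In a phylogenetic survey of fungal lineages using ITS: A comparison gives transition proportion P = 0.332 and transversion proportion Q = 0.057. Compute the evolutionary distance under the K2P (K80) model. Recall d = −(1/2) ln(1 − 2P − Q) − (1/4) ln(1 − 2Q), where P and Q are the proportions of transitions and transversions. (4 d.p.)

Under the Kimura two-parameter model, d = −½ ln(1 − 2P − Q) − ¼ ln(1 − 2Q).
1 − 2P − Q = 0.279, giving −½ ln(0.279) = 0.638272.
1 − 2Q = 0.886, giving −¼ ln(0.886) = 0.030260.
d = 0.638272 + 0.030260 = 0.668532.

0.6685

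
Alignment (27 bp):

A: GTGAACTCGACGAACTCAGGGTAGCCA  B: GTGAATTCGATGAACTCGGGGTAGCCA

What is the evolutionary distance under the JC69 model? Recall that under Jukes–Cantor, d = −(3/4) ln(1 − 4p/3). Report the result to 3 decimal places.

0.120

The sequences differ at 3 of 27 sites (6, 11, 18), so p = 3/27 ≈ 0.111111.
d = −(3/4) ln(1 − 4p/3) = −0.75 ln(1 − 0.148148) = −0.75 ln(0.851852)
  = −0.75 × (-0.160342) = 0.120257 substitutions/site.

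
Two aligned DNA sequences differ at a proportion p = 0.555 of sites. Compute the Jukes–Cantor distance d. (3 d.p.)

d = −(3/4) ln(1 − 4p/3) = −0.75 ln(1 − 0.74) = −0.75 ln(0.26)
  = −0.75 × (-1.347074) = 1.010306 substitutions/site.

1.010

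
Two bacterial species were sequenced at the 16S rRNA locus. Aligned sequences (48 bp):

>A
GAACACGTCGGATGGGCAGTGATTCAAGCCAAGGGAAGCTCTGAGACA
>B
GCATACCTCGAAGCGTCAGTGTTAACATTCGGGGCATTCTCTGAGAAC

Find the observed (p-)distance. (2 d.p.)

0.42

The sequences differ at 20 of 48 positions.
p = 20/48 = 0.416666… ≈ 0.42 (to 2 d.p.).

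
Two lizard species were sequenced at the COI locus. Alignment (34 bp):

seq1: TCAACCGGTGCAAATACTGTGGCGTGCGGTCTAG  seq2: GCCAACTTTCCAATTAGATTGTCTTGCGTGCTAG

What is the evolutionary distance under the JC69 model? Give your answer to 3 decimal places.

0.597

The sequences differ at 14 of 34 sites, so p = 14/34 ≈ 0.411765.
d = −(3/4) ln(1 − 4p/3) = −0.75 ln(1 − 0.54902) = −0.75 ln(0.45098)
  = −0.75 × (-0.796332) = 0.597249 substitutions/site.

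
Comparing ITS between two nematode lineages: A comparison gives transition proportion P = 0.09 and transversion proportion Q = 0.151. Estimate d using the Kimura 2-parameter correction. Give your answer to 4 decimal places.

0.2909

Under the Kimura two-parameter model, d = −½ ln(1 − 2P − Q) − ¼ ln(1 − 2Q).
1 − 2P − Q = 0.669, giving −½ ln(0.669) = 0.200986.
1 − 2Q = 0.698, giving −¼ ln(0.698) = 0.089884.
d = 0.200986 + 0.089884 = 0.290870.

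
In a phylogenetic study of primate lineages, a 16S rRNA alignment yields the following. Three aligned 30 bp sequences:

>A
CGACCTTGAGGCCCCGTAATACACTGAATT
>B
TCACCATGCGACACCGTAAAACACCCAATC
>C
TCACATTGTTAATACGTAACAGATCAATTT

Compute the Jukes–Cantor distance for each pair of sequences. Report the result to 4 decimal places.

d(A,B) = 0.4408, d(A,C) = 0.8240, d(B,C) = 0.6467

A–B: 10/30 sites differ → p ≈ 0.333333, d = −0.75 ln(1 − 0.444444) = 0.440839 ≈ 0.4408.
A–C: 15/30 sites differ → p = 0.5, d = −0.75 ln(1 − 0.666667) = 0.823960 ≈ 0.8240.
B–C: 13/30 sites differ → p ≈ 0.433333, d = −0.75 ln(1 − 0.577777) = 0.646666 ≈ 0.6467.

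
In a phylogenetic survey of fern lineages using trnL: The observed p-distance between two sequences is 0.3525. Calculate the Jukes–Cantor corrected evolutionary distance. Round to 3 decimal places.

0.476

d = −(3/4) ln(1 − 4p/3) = −0.75 ln(1 − 0.47) = −0.75 ln(0.53)
  = −0.75 × (-0.634878) = 0.476159 substitutions/site.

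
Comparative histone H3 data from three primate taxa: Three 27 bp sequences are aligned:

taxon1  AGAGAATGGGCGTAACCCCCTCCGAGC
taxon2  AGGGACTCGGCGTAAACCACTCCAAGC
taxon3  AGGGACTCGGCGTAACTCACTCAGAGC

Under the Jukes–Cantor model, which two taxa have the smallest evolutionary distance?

taxon1–taxon2: 6/27 differ, p = 0.222, d = 0.264.
taxon1–taxon3: 6/27 differ, p = 0.222, d = 0.264.
taxon2–taxon3: 4/27 differ, p = 0.148, d = 0.165.
The smallest distance is between taxon2 and taxon3.

taxon2 and taxon3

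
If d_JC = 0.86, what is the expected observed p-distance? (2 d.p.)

0.51

p = (3/4)(1 − e^(−4d/3)) = 0.75 × (1 − e^(-1.146667)) = 0.75 × (1 − 0.317694) = 0.511730.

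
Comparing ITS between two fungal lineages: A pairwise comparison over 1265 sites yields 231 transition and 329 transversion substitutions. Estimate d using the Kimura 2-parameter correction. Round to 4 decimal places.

0.6744

P = 231/1265 ≈ 0.182609 and Q = 329/1265 ≈ 0.260079.
Under the Kimura two-parameter model, d = −½ ln(1 − 2P − Q) − ¼ ln(1 − 2Q).
1 − 2P − Q = 0.374703, giving −½ ln(0.374703) = 0.490811.
1 − 2Q = 0.479842, giving −¼ ln(0.479842) = 0.183575.
d = 0.490811 + 0.183575 = 0.674386.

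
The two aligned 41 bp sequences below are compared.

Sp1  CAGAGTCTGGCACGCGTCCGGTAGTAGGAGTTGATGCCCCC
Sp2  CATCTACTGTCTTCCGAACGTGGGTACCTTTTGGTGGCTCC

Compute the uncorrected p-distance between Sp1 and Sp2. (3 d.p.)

0.488

The sequences differ at 20 of 41 positions.
p = 20/41 = 0.487804… ≈ 0.488 (to 3 d.p.).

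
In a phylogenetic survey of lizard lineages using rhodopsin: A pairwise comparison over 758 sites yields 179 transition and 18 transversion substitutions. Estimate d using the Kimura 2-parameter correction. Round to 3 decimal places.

P = 179/758 ≈ 0.236148 and Q = 18/758 ≈ 0.023747.
Under the Kimura two-parameter model, d = −½ ln(1 − 2P − Q) − ¼ ln(1 − 2Q).
1 − 2P − Q = 0.503957, giving −½ ln(0.503957) = 0.342632.
1 − 2Q = 0.952506, giving −¼ ln(0.952506) = 0.012165.
d = 0.342632 + 0.012165 = 0.354797.

0.355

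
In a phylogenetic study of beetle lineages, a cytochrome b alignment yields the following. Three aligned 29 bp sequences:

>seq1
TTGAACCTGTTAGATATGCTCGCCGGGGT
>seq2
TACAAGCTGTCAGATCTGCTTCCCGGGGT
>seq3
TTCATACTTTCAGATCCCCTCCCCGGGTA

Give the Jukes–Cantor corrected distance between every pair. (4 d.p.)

seq1–seq2: 7/29 sites differ → p ≈ 0.241379, d = −0.75 ln(1 − 0.321839) = 0.291278 ≈ 0.2913.
seq1–seq3: 11/29 sites differ → p ≈ 0.37931, d = −0.75 ln(1 − 0.505747) = 0.528531 ≈ 0.5285.
seq2–seq3: 9/29 sites differ → p ≈ 0.310345, d = −0.75 ln(1 − 0.413793) = 0.400562 ≈ 0.4006.

d(seq1,seq2) = 0.2913, d(seq1,seq3) = 0.5285, d(seq2,seq3) = 0.4006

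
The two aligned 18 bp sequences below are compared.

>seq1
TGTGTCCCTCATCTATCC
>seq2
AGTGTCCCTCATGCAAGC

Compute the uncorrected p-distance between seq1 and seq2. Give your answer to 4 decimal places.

0.2778

The sequences differ at 5 of 18 positions (sites 1, 13, 14, 16, 17).
p = 5/18 = 0.277777… ≈ 0.2778 (to 4 d.p.).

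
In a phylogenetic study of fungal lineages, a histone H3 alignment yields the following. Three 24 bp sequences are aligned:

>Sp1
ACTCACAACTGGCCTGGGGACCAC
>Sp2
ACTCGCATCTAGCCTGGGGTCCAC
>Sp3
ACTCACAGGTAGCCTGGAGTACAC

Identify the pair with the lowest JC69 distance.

Sp1 and Sp2

Sp1–Sp2: 4/24 differ, p = 0.167, d = 0.188.
Sp1–Sp3: 6/24 differ, p = 0.250, d = 0.304.
Sp2–Sp3: 5/24 differ, p = 0.208, d = 0.244.
The smallest distance is between Sp1 and Sp2.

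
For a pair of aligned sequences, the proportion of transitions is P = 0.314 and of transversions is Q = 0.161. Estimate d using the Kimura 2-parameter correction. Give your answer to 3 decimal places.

Under the Kimura two-parameter model, d = −½ ln(1 − 2P − Q) − ¼ ln(1 − 2Q).
1 − 2P − Q = 0.211, giving −½ ln(0.211) = 0.777949.
1 − 2Q = 0.678, giving −¼ ln(0.678) = 0.097152.
d = 0.777949 + 0.097152 = 0.875101.

0.875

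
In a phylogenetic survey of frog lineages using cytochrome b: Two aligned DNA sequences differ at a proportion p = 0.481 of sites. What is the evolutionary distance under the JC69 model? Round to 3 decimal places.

d = −(3/4) ln(1 − 4p/3) = −0.75 ln(1 − 0.641333) = −0.75 ln(0.358667)
  = −0.75 × (-1.025361) = 0.769021 substitutions/site.

0.769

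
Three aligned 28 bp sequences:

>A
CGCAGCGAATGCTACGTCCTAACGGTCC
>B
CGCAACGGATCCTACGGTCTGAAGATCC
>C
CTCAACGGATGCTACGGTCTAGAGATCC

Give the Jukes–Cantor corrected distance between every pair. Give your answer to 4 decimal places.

A–B: 8/28 sites differ → p ≈ 0.285714, d = −0.75 ln(1 − 0.380952) = 0.359679 ≈ 0.3597.
A–C: 8/28 sites differ → p ≈ 0.285714, d = −0.75 ln(1 − 0.380952) = 0.359679 ≈ 0.3597.
B–C: 4/28 sites differ → p ≈ 0.142857, d = −0.75 ln(1 − 0.190476) = 0.158482 ≈ 0.1585.

d(A,B) = 0.3597, d(A,C) = 0.3597, d(B,C) = 0.1585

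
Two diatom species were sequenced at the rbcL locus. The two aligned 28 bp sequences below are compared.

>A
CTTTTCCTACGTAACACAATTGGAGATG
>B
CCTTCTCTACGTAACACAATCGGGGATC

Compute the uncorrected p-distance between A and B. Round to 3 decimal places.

The sequences differ at 6 of 28 positions (sites 2, 5, 6, 21, 24, 28).
p = 6/28 = 0.214285… ≈ 0.214 (to 3 d.p.).

0.214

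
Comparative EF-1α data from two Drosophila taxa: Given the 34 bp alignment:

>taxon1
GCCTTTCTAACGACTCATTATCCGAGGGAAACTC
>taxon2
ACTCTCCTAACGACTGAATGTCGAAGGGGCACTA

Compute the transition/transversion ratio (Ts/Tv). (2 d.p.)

Transitions are A↔G and C↔T; transversions are all other mismatches.
Transitions: 7. Transversions: 5.
R = 7/5 = 1.40.

1.40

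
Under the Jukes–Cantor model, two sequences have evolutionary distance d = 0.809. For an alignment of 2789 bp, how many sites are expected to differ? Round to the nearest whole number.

Invert JC69: p = (3/4)(1 − e^(−4d/3)) = 0.75 × (1 − e^(-1.078667)) = 0.75 × (1 − 0.340049) = 0.494963.
Expected differing sites = pL ≈ 0.494963 × 2789 = 1380.451807 ≈ 1380.

1380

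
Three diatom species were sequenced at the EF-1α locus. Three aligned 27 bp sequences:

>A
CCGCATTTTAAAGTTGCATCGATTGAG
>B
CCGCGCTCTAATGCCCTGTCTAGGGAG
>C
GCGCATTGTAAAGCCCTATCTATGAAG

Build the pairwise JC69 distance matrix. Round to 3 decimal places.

A–B: 12/27 sites differ → p ≈ 0.444444, d = −0.75 ln(1 − 0.592592) = 0.673455 ≈ 0.673.
A–C: 9/27 sites differ → p ≈ 0.333333, d = −0.75 ln(1 − 0.444444) = 0.440839 ≈ 0.441.
B–C: 8/27 sites differ → p ≈ 0.296296, d = −0.75 ln(1 − 0.395061) = 0.376971 ≈ 0.377.

d(A,B) = 0.673, d(A,C) = 0.441, d(B,C) = 0.377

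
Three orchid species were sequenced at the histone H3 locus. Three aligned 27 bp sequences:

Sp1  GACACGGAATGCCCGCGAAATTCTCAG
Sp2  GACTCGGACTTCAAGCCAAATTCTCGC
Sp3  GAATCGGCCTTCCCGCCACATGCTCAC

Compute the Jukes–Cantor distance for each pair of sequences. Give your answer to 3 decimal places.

d(Sp1,Sp2) = 0.377, d(Sp1,Sp3) = 0.441, d(Sp2,Sp3) = 0.318

Sp1–Sp2: 8/27 sites differ → p ≈ 0.296296, d = −0.75 ln(1 − 0.395061) = 0.376971 ≈ 0.377.
Sp1–Sp3: 9/27 sites differ → p ≈ 0.333333, d = −0.75 ln(1 − 0.444444) = 0.440839 ≈ 0.441.
Sp2–Sp3: 7/27 sites differ → p ≈ 0.259259, d = −0.75 ln(1 − 0.345679) = 0.318118 ≈ 0.318.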